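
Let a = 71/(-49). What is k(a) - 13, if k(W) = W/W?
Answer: -12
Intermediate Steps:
a = -71/49 (a = 71*(-1/49) = -71/49 ≈ -1.4490)
k(W) = 1
k(a) - 13 = 1 - 13 = -12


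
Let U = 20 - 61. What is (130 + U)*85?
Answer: 7565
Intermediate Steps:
U = -41
(130 + U)*85 = (130 - 41)*85 = 89*85 = 7565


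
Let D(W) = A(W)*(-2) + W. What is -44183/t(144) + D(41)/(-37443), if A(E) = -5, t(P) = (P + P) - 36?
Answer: -78778901/449316 ≈ -175.33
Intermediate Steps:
t(P) = -36 + 2*P (t(P) = 2*P - 36 = -36 + 2*P)
D(W) = 10 + W (D(W) = -5*(-2) + W = 10 + W)
-44183/t(144) + D(41)/(-37443) = -44183/(-36 + 2*144) + (10 + 41)/(-37443) = -44183/(-36 + 288) + 51*(-1/37443) = -44183/252 - 17/12481 = -78778901/449316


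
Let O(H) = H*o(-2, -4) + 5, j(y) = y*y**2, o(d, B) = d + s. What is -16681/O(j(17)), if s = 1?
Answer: 16681/4908 ≈ 3.3987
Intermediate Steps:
o(d, B) = 1 + d (o(d, B) = d + 1 = 1 + d)
j(y) = y**3
O(H) = 5 - H (O(H) = H*(1 - 2) + 5 = H*(-1) + 5 = -H + 5 = 5 - H)
-16681/O(j(17)) = -16681/(5 - 1*17**3) = -16681/(5 - 1*4913) = -16681/(5 - 4913) = -16681/(-4908) = -16681*(-1/4908) = 16681/4908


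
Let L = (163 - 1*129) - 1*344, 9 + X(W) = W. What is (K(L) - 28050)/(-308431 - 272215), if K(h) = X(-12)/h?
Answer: 8695479/180000260 ≈ 0.048308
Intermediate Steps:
X(W) = -9 + W
L = -310 (L = (163 - 129) - 344 = 34 - 344 = -310)
K(h) = -21/h (K(h) = (-9 - 12)/h = -21/h)
(K(L) - 28050)/(-308431 - 272215) = (-21/(-310) - 28050)/(-308431 - 272215) = (-21*(-1/310) - 28050)/(-580646) = (21/310 - 28050)*(-1/580646) = -8695479/310*(-1/580646) = 8695479/180000260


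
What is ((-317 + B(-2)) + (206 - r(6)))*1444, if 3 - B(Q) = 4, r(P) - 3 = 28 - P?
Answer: -197828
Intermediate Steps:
r(P) = 31 - P (r(P) = 3 + (28 - P) = 31 - P)
B(Q) = -1 (B(Q) = 3 - 1*4 = 3 - 4 = -1)
((-317 + B(-2)) + (206 - r(6)))*1444 = ((-317 - 1) + (206 - (31 - 1*6)))*1444 = (-318 + (206 - (31 - 6)))*1444 = (-318 + (206 - 1*25))*1444 = (-318 + (206 - 25))*1444 = (-318 + 181)*1444 = -137*1444 = -197828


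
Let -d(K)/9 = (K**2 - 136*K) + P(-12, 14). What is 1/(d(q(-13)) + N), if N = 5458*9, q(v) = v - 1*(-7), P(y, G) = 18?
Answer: 1/41292 ≈ 2.4218e-5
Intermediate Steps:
q(v) = 7 + v (q(v) = v + 7 = 7 + v)
d(K) = -162 - 9*K**2 + 1224*K (d(K) = -9*((K**2 - 136*K) + 18) = -9*(18 + K**2 - 136*K) = -162 - 9*K**2 + 1224*K)
N = 49122
1/(d(q(-13)) + N) = 1/((-162 - 9*(7 - 13)**2 + 1224*(7 - 13)) + 49122) = 1/((-162 - 9*(-6)**2 + 1224*(-6)) + 49122) = 1/((-162 - 9*36 - 7344) + 49122) = 1/((-162 - 324 - 7344) + 49122) = 1/(-7830 + 49122) = 1/41292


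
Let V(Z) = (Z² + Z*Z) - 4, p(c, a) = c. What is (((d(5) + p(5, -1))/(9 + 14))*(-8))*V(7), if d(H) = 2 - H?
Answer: -1504/23 ≈ -65.391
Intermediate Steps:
V(Z) = -4 + 2*Z² (V(Z) = (Z² + Z²) - 4 = 2*Z² - 4 = -4 + 2*Z²)
(((d(5) + p(5, -1))/(9 + 14))*(-8))*V(7) = ((((2 - 1*5) + 5)/(9 + 14))*(-8))*(-4 + 2*7²) = ((((2 - 5) + 5)/23)*(-8))*(-4 + 2*49) = (((-3 + 5)*(1/23))*(-8))*(-4 + 98) = ((2*(1/23))*(-8))*94 = ((2/23)*(-8))*94 = -16/23*94 = -1504/23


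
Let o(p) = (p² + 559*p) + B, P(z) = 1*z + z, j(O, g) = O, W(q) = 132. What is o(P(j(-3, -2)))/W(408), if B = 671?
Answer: -2647/132 ≈ -20.053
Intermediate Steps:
P(z) = 2*z (P(z) = z + z = 2*z)
o(p) = 671 + p² + 559*p (o(p) = (p² + 559*p) + 671 = 671 + p² + 559*p)
o(P(j(-3, -2)))/W(408) = (671 + (2*(-3))² + 559*(2*(-3)))/132 = (671 + (-6)² + 559*(-6))*(1/132) = (671 + 36 - 3354)*(1/132) = -2647*1/132 = -2647/132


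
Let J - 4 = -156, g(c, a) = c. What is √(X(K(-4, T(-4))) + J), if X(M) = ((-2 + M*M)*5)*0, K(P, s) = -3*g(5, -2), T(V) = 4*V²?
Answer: 2*I*√38 ≈ 12.329*I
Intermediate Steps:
J = -152 (J = 4 - 156 = -152)
K(P, s) = -15 (K(P, s) = -3*5 = -15)
X(M) = 0 (X(M) = ((-2 + M²)*5)*0 = (-10 + 5*M²)*0 = 0)
√(X(K(-4, T(-4))) + J) = √(0 - 152) = √(-152) = 2*I*√38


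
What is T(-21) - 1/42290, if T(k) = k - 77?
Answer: -4144421/42290 ≈ -98.000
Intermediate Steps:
T(k) = -77 + k
T(-21) - 1/42290 = (-77 - 21) - 1/42290 = -98 - 1*1/42290 = -98 - 1/42290 = -4144421/42290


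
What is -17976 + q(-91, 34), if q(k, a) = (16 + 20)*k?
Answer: -21252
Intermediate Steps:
q(k, a) = 36*k
-17976 + q(-91, 34) = -17976 + 36*(-91) = -17976 - 3276 = -21252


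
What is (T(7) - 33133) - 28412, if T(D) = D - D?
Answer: -61545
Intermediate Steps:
T(D) = 0
(T(7) - 33133) - 28412 = (0 - 33133) - 28412 = -33133 - 28412 = -61545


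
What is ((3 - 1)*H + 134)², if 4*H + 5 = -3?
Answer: 16900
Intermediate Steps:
H = -2 (H = -5/4 + (¼)*(-3) = -5/4 - ¾ = -2)
((3 - 1)*H + 134)² = ((3 - 1)*(-2) + 134)² = (2*(-2) + 134)² = (-4 + 134)² = 130² = 16900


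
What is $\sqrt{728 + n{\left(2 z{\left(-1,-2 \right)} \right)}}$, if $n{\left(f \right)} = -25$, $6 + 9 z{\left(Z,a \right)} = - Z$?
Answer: $\sqrt{703} \approx 26.514$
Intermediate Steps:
$z{\left(Z,a \right)} = - \frac{2}{3} - \frac{Z}{9}$ ($z{\left(Z,a \right)} = - \frac{2}{3} + \frac{\left(-1\right) Z}{9} = - \frac{2}{3} - \frac{Z}{9}$)
$\sqrt{728 + n{\left(2 z{\left(-1,-2 \right)} \right)}} = \sqrt{728 - 25} = \sqrt{703}$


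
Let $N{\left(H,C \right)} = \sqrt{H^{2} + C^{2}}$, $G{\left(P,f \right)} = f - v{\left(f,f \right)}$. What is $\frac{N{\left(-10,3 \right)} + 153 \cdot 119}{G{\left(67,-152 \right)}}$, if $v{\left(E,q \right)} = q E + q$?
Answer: $- \frac{18207}{23104} - \frac{\sqrt{109}}{23104} \approx -0.7885$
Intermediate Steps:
$v{\left(E,q \right)} = q + E q$ ($v{\left(E,q \right)} = E q + q = q + E q$)
$G{\left(P,f \right)} = f - f \left(1 + f\right)$
$N{\left(H,C \right)} = \sqrt{C^{2} + H^{2}}$
$\frac{N{\left(-10,3 \right)} + 153 \cdot 119}{G{\left(67,-152 \right)}} = \frac{\sqrt{3^{2} + \left(-10\right)^{2}} + 153 \cdot 119}{\left(-1\right) \left(-152\right)^{2}} = \frac{\sqrt{9 + 100} + 18207}{\left(-1\right) 23104} = \frac{\sqrt{109} + 18207}{-23104} = \left(18207 + \sqrt{109}\right) \left(- \frac{1}{23104}\right) = - \frac{18207}{23104} - \frac{\sqrt{109}}{23104}$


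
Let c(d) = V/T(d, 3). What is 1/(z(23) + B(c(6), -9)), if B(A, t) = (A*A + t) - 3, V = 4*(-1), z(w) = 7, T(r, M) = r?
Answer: -9/41 ≈ -0.21951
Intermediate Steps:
V = -4
c(d) = -4/d
B(A, t) = -3 + t + A² (B(A, t) = (A² + t) - 1*3 = (t + A²) - 3 = -3 + t + A²)
1/(z(23) + B(c(6), -9)) = 1/(7 + (-3 - 9 + (-4/6)²)) = 1/(7 + (-3 - 9 + (-4*⅙)²)) = 1/(7 + (-3 - 9 + (-⅔)²)) = 1/(7 + (-3 - 9 + 4/9)) = 1/(7 - 104/9) = 1/(-41/9) = -9/41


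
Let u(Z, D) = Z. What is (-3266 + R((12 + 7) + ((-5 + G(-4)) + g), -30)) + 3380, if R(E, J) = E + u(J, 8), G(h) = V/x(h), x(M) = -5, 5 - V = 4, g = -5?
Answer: 464/5 ≈ 92.800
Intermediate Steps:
V = 1 (V = 5 - 1*4 = 5 - 4 = 1)
G(h) = -⅕ (G(h) = 1/(-5) = 1*(-⅕) = -⅕)
R(E, J) = E + J
(-3266 + R((12 + 7) + ((-5 + G(-4)) + g), -30)) + 3380 = (-3266 + (((12 + 7) + ((-5 - ⅕) - 5)) - 30)) + 3380 = (-3266 + ((19 + (-26/5 - 5)) - 30)) + 3380 = (-3266 + ((19 - 51/5) - 30)) + 3380 = (-3266 + (44/5 - 30)) + 3380 = (-3266 - 106/5) + 3380 = -16436/5 + 3380 = 464/5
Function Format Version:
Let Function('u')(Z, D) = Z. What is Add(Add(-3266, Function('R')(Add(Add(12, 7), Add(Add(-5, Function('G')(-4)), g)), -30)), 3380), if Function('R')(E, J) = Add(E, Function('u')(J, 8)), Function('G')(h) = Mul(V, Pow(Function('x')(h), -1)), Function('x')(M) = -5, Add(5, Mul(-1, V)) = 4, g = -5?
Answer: Rational(464, 5) ≈ 92.800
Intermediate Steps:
V = 1 (V = Add(5, Mul(-1, 4)) = Add(5, -4) = 1)
Function('G')(h) = Rational(-1, 5) (Function('G')(h) = Mul(1, Pow(-5, -1)) = Mul(1, Rational(-1, 5)) = Rational(-1, 5))
Function('R')(E, J) = Add(E, J)
Add(Add(-3266, Function('R')(Add(Add(12, 7), Add(Add(-5, Function('G')(-4)), g)), -30)), 3380) = Add(Add(-3266, Add(Add(Add(12, 7), Add(Add(-5, Rational(-1, 5)), -5)), -30)), 3380) = Add(Add(-3266, Add(Add(19, Add(Rational(-26, 5), -5)), -30)), 3380) = Add(Add(-3266, Add(Add(19, Rational(-51, 5)), -30)), 3380) = Add(Add(-3266, Add(Rational(44, 5), -30)), 3380) = Add(Add(-3266, Rational(-106, 5)), 3380) = Add(Rational(-16436, 5), 3380) = Rational(464, 5)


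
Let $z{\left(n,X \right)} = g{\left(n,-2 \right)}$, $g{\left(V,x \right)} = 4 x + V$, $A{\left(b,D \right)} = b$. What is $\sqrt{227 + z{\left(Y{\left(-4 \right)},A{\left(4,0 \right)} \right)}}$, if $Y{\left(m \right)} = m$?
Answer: $\sqrt{215} \approx 14.663$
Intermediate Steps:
$g{\left(V,x \right)} = V + 4 x$
$z{\left(n,X \right)} = -8 + n$ ($z{\left(n,X \right)} = n + 4 \left(-2\right) = n - 8 = -8 + n$)
$\sqrt{227 + z{\left(Y{\left(-4 \right)},A{\left(4,0 \right)} \right)}} = \sqrt{227 - 12} = \sqrt{215}$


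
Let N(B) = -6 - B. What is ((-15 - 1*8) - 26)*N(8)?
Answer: 686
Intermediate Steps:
((-15 - 1*8) - 26)*N(8) = ((-15 - 1*8) - 26)*(-6 - 1*8) = ((-15 - 8) - 26)*(-6 - 8) = (-23 - 26)*(-14) = -49*(-14) = 686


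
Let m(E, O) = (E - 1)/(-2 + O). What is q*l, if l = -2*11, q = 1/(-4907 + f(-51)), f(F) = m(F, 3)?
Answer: 22/4959 ≈ 0.0044364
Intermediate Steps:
m(E, O) = (-1 + E)/(-2 + O)
f(F) = -1 + F (f(F) = (-1 + F)/(-2 + 3) = (-1 + F)/1 = 1*(-1 + F) = -1 + F)
q = -1/4959 (q = 1/(-4907 + (-1 - 51)) = 1/(-4907 - 52) = 1/(-4959) = -1/4959 ≈ -0.00020165)
l = -22
q*l = -1/4959*(-22) = 22/4959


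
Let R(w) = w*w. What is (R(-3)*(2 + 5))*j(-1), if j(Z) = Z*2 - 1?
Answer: -189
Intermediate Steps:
R(w) = w²
j(Z) = -1 + 2*Z (j(Z) = 2*Z - 1 = -1 + 2*Z)
(R(-3)*(2 + 5))*j(-1) = ((-3)²*(2 + 5))*(-1 + 2*(-1)) = (9*7)*(-1 - 2) = 63*(-3) = -189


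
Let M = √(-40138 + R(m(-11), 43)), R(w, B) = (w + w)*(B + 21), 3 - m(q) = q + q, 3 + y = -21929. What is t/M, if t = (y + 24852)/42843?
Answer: -20*I*√36938/10839279 ≈ -0.00035462*I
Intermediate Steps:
y = -21932 (y = -3 - 21929 = -21932)
m(q) = 3 - 2*q (m(q) = 3 - (q + q) = 3 - 2*q)
R(w, B) = 2*w*(21 + B) (R(w, B) = (2*w)*(21 + B) = 2*w*(21 + B))
t = 2920/42843 (t = (-21932 + 24852)/42843 = 2920*(1/42843) = 2920/42843 ≈ 0.068156)
M = I*√36938 (M = √(-40138 + 2*(3 - 2*(-11))*(21 + 43)) = √(-40138 + 2*(3 + 22)*64) = √(-40138 + 2*25*64) = √(-40138 + 3200) = √(-36938) = I*√36938 ≈ 192.19*I)
t/M = 2920/(42843*((I*√36938))) = 2920*(-I*√36938/36938)/42843 = -20*I*√36938/10839279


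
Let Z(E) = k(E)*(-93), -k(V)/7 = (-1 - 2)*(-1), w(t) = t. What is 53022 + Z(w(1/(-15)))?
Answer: 54975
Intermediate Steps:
k(V) = -21 (k(V) = -7*(-1 - 2)*(-1) = -(-21)*(-1) = -7*3 = -21)
Z(E) = 1953 (Z(E) = -21*(-93) = 1953)
53022 + Z(w(1/(-15))) = 53022 + 1953 = 54975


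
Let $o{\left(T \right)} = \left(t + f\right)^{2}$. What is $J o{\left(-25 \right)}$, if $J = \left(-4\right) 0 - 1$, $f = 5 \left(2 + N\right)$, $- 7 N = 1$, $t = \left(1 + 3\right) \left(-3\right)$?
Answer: $- \frac{361}{49} \approx -7.3673$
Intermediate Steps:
$t = -12$ ($t = 4 \left(-3\right) = -12$)
$N = - \frac{1}{7}$ ($N = \left(- \frac{1}{7}\right) 1 = - \frac{1}{7} \approx -0.14286$)
$f = \frac{65}{7}$ ($f = 5 \left(2 - \frac{1}{7}\right) = 5 \cdot \frac{13}{7} = \frac{65}{7} \approx 9.2857$)
$J = -1$ ($J = 0 - 1 = -1$)
$o{\left(T \right)} = \frac{361}{49}$ ($o{\left(T \right)} = \left(-12 + \frac{65}{7}\right)^{2} = \left(- \frac{19}{7}\right)^{2} = \frac{361}{49}$)
$J o{\left(-25 \right)} = \left(-1\right) \frac{361}{49} = - \frac{361}{49}$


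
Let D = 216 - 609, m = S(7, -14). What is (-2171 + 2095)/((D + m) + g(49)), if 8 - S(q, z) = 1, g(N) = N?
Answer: 76/337 ≈ 0.22552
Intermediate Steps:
S(q, z) = 7 (S(q, z) = 8 - 1*1 = 8 - 1 = 7)
m = 7
D = -393
(-2171 + 2095)/((D + m) + g(49)) = (-2171 + 2095)/((-393 + 7) + 49) = -76/(-386 + 49) = -76/(-337) = -76*(-1/337) = 76/337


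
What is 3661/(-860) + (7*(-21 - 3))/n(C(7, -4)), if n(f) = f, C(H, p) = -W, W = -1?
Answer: -148141/860 ≈ -172.26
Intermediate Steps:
C(H, p) = 1 (C(H, p) = -1*(-1) = 1)
3661/(-860) + (7*(-21 - 3))/n(C(7, -4)) = 3661/(-860) + (7*(-21 - 3))/1 = 3661*(-1/860) + (7*(-24))*1 = -3661/860 - 168*1 = -3661/860 - 168 = -148141/860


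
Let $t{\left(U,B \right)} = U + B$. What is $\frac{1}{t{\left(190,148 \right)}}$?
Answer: $\frac{1}{338} \approx 0.0029586$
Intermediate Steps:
$t{\left(U,B \right)} = B + U$
$\frac{1}{t{\left(190,148 \right)}} = \frac{1}{148 + 190} = \frac{1}{338}$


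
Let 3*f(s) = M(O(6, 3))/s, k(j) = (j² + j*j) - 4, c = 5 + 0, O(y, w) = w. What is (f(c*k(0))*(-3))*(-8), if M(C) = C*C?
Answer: -18/5 ≈ -3.6000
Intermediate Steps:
c = 5
M(C) = C²
k(j) = -4 + 2*j² (k(j) = (j² + j²) - 4 = 2*j² - 4 = -4 + 2*j²)
f(s) = 3/s (f(s) = (3²/s)/3 = (9/s)/3 = 3/s)
(f(c*k(0))*(-3))*(-8) = ((3/((5*(-4 + 2*0²))))*(-3))*(-8) = ((3/((5*(-4 + 2*0))))*(-3))*(-8) = ((3/((5*(-4 + 0))))*(-3))*(-8) = ((3/((5*(-4))))*(-3))*(-8) = ((3/(-20))*(-3))*(-8) = ((3*(-1/20))*(-3))*(-8) = -3/20*(-3)*(-8) = (9/20)*(-8) = -18/5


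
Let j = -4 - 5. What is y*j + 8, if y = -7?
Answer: 71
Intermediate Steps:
j = -9
y*j + 8 = -7*(-9) + 8 = 63 + 8 = 71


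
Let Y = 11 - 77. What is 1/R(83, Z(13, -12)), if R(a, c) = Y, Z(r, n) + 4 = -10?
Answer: -1/66 ≈ -0.015152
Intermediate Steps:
Z(r, n) = -14 (Z(r, n) = -4 - 10 = -14)
Y = -66
R(a, c) = -66
1/R(83, Z(13, -12)) = 1/(-66) = -1/66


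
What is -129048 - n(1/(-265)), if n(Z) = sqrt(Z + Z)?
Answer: -129048 - I*sqrt(530)/265 ≈ -1.2905e+5 - 0.086874*I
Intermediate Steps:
n(Z) = sqrt(2)*sqrt(Z) (n(Z) = sqrt(2*Z) = sqrt(2)*sqrt(Z))
-129048 - n(1/(-265)) = -129048 - sqrt(2)*sqrt(1/(-265)) = -129048 - sqrt(2)*sqrt(-1/265) = -129048 - sqrt(2)*I*sqrt(265)/265 = -129048 - I*sqrt(530)/265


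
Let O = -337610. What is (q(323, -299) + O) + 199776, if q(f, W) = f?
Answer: -137511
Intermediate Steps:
(q(323, -299) + O) + 199776 = (323 - 337610) + 199776 = -337287 + 199776 = -137511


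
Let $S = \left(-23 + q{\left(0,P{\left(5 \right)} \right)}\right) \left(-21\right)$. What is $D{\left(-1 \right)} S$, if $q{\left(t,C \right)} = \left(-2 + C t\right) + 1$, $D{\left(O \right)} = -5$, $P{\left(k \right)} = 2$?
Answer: $-2520$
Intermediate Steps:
$q{\left(t,C \right)} = -1 + C t$
$S = 504$ ($S = \left(-23 + \left(-1 + 2 \cdot 0\right)\right) \left(-21\right) = \left(-23 + \left(-1 + 0\right)\right) \left(-21\right) = \left(-23 - 1\right) \left(-21\right) = \left(-24\right) \left(-21\right) = 504$)
$D{\left(-1 \right)} S = \left(-5\right) 504 = -2520$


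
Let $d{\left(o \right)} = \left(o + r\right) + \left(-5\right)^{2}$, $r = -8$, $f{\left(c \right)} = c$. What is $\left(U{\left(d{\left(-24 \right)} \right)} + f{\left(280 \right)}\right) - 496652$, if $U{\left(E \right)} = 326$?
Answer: $-496046$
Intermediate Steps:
$d{\left(o \right)} = 17 + o$ ($d{\left(o \right)} = \left(o - 8\right) + \left(-5\right)^{2} = \left(-8 + o\right) + 25 = 17 + o$)
$\left(U{\left(d{\left(-24 \right)} \right)} + f{\left(280 \right)}\right) - 496652 = \left(326 + 280\right) - 496652 = 606 - 496652 = -496046$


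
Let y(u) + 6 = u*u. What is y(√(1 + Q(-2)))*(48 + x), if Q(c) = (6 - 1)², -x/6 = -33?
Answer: 4920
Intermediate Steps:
x = 198 (x = -6*(-33) = 198)
Q(c) = 25 (Q(c) = 5² = 25)
y(u) = -6 + u² (y(u) = -6 + u*u = -6 + u²)
y(√(1 + Q(-2)))*(48 + x) = (-6 + (√(1 + 25))²)*(48 + 198) = (-6 + (√26)²)*246 = (-6 + 26)*246 = 20*246 = 4920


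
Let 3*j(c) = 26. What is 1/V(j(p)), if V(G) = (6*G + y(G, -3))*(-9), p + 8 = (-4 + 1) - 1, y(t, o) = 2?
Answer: -1/486 ≈ -0.0020576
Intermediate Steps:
p = -12 (p = -8 + ((-4 + 1) - 1) = -8 + (-3 - 1) = -8 - 4 = -12)
j(c) = 26/3 (j(c) = (1/3)*26 = 26/3)
V(G) = -18 - 54*G (V(G) = (6*G + 2)*(-9) = (2 + 6*G)*(-9) = -18 - 54*G)
1/V(j(p)) = 1/(-18 - 54*26/3) = 1/(-18 - 468) = 1/(-486) = -1/486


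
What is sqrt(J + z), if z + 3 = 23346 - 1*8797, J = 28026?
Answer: 2*sqrt(10643) ≈ 206.33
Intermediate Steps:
z = 14546 (z = -3 + (23346 - 1*8797) = -3 + (23346 - 8797) = -3 + 14549 = 14546)
sqrt(J + z) = sqrt(28026 + 14546) = sqrt(42572) = 2*sqrt(10643)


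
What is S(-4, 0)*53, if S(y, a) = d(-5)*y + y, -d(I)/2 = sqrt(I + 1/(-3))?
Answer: -212 + 1696*I*sqrt(3)/3 ≈ -212.0 + 979.19*I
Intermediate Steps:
d(I) = -2*sqrt(-1/3 + I) (d(I) = -2*sqrt(I + 1/(-3)) = -2*sqrt(I - 1/3) = -2*sqrt(-1/3 + I))
S(y, a) = y - 8*I*y*sqrt(3)/3 (S(y, a) = (-2*sqrt(-3 + 9*(-5))/3)*y + y = (-2*sqrt(-3 - 45)/3)*y + y = (-8*I*sqrt(3)/3)*y + y = -8*I*y*sqrt(3)/3 + y = y - 8*I*y*sqrt(3)/3)
S(-4, 0)*53 = ((1/3)*(-4)*(3 - 8*I*sqrt(3)))*53 = (-4 + 32*I*sqrt(3)/3)*53 = -212 + 1696*I*sqrt(3)/3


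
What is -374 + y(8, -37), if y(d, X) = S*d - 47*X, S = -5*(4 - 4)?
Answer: 1365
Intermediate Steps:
S = 0 (S = -5*0 = 0)
y(d, X) = -47*X (y(d, X) = 0*d - 47*X = 0 - 47*X = -47*X)
-374 + y(8, -37) = -374 - 47*(-37) = -374 + 1739 = 1365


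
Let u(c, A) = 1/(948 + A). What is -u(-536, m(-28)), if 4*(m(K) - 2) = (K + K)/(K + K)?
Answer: -4/3801 ≈ -0.0010524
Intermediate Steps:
m(K) = 9/4 (m(K) = 2 + ((K + K)/(K + K))/4 = 2 + ((2*K)/((2*K)))/4 = 2 + ((2*K)*(1/(2*K)))/4 = 2 + (¼)*1 = 2 + ¼ = 9/4)
-u(-536, m(-28)) = -1/(948 + 9/4) = -1/3801/4 = -1*4/3801 = -4/3801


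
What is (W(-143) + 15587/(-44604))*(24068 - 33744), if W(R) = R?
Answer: 262152319/189 ≈ 1.3871e+6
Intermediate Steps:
(W(-143) + 15587/(-44604))*(24068 - 33744) = (-143 + 15587/(-44604))*(24068 - 33744) = (-143 + 15587*(-1/44604))*(-9676) = (-143 - 15587/44604)*(-9676) = -6393959/44604*(-9676) = 262152319/189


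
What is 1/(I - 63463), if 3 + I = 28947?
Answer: -1/34519 ≈ -2.8970e-5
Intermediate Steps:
I = 28944 (I = -3 + 28947 = 28944)
1/(I - 63463) = 1/(28944 - 63463) = 1/(-34519) = -1/34519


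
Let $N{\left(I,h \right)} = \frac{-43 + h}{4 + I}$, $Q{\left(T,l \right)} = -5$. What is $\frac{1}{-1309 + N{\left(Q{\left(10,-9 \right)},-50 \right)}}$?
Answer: $- \frac{1}{1216} \approx -0.00082237$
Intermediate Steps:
$N{\left(I,h \right)} = \frac{-43 + h}{4 + I}$
$\frac{1}{-1309 + N{\left(Q{\left(10,-9 \right)},-50 \right)}} = \frac{1}{-1309 + \frac{-43 - 50}{4 - 5}} = \frac{1}{-1309 + \frac{1}{-1} \left(-93\right)} = \frac{1}{-1309 - -93} = \frac{1}{-1309 + 93} = \frac{1}{-1216} = - \frac{1}{1216}$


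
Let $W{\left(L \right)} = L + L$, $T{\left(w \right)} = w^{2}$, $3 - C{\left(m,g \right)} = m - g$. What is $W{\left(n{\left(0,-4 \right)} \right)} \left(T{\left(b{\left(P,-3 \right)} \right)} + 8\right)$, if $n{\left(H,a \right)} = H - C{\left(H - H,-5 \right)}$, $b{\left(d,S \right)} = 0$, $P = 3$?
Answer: $32$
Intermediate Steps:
$C{\left(m,g \right)} = 3 + g - m$ ($C{\left(m,g \right)} = 3 - \left(m - g\right) = 3 + \left(g - m\right) = 3 + g - m$)
$n{\left(H,a \right)} = 2 + H$ ($n{\left(H,a \right)} = H - \left(3 - 5 - \left(H - H\right)\right) = H - \left(3 - 5 - 0\right) = H - \left(3 - 5 + 0\right) = H - -2 = H + 2 = 2 + H$)
$W{\left(L \right)} = 2 L$
$W{\left(n{\left(0,-4 \right)} \right)} \left(T{\left(b{\left(P,-3 \right)} \right)} + 8\right) = 2 \left(2 + 0\right) \left(0^{2} + 8\right) = 2 \cdot 2 \left(0 + 8\right) = 4 \cdot 8 = 32$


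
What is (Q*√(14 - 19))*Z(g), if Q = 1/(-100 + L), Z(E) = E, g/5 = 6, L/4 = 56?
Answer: 15*I*√5/62 ≈ 0.54098*I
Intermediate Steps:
L = 224 (L = 4*56 = 224)
g = 30 (g = 5*6 = 30)
Q = 1/124 (Q = 1/(-100 + 224) = 1/124 ≈ 0.0080645)
(Q*√(14 - 19))*Z(g) = (√(14 - 19)/124)*30 = (√(-5)/124)*30 = ((I*√5)/124)*30 = (I*√5/124)*30 = 15*I*√5/62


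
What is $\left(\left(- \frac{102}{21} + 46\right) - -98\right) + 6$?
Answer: $\frac{1016}{7} \approx 145.14$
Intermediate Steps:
$\left(\left(- \frac{102}{21} + 46\right) - -98\right) + 6 = \left(\left(\left(-102\right) \frac{1}{21} + 46\right) + 98\right) + 6 = \left(\left(- \frac{34}{7} + 46\right) + 98\right) + 6 = \left(\frac{288}{7} + 98\right) + 6 = \frac{974}{7} + 6 = \frac{1016}{7}$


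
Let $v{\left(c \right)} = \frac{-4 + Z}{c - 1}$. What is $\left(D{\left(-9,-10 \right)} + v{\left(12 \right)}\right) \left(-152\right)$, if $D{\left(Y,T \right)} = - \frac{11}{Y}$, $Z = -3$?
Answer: $- \frac{8816}{99} \approx -89.051$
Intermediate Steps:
$v{\left(c \right)} = - \frac{7}{-1 + c}$ ($v{\left(c \right)} = \frac{-4 - 3}{c - 1} = - \frac{7}{-1 + c}$)
$\left(D{\left(-9,-10 \right)} + v{\left(12 \right)}\right) \left(-152\right) = \left(- \frac{11}{-9} - \frac{7}{-1 + 12}\right) \left(-152\right) = \left(\left(-11\right) \left(- \frac{1}{9}\right) - \frac{7}{11}\right) \left(-152\right) = \left(\frac{11}{9} - \frac{7}{11}\right) \left(-152\right) = \frac{58}{99} \left(-152\right) = - \frac{8816}{99}$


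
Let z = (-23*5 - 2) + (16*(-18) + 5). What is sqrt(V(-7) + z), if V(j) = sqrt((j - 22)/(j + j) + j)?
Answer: sqrt(-78400 + 14*I*sqrt(966))/14 ≈ 0.055501 + 20.0*I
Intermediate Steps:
V(j) = sqrt(j + (-22 + j)/(2*j)) (V(j) = sqrt((-22 + j)/((2*j)) + j) = sqrt((-22 + j)*(1/(2*j)) + j) = sqrt((-22 + j)/(2*j) + j) = sqrt(j + (-22 + j)/(2*j)))
z = -400 (z = (-115 - 2) + (-288 + 5) = -117 - 283 = -400)
sqrt(V(-7) + z) = sqrt(sqrt(2 - 44/(-7) + 4*(-7))/2 - 400) = sqrt(sqrt(2 - 44*(-1/7) - 28)/2 - 400) = sqrt(sqrt(2 + 44/7 - 28)/2 - 400) = sqrt(sqrt(-138/7)/2 - 400) = sqrt((I*sqrt(966)/7)/2 - 400) = sqrt(I*sqrt(966)/14 - 400) = sqrt(-400 + I*sqrt(966)/14)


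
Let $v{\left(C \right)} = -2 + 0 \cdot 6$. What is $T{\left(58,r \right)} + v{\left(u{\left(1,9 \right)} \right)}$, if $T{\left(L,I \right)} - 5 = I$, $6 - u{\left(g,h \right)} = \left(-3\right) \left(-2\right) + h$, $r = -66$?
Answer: $-63$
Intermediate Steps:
$u{\left(g,h \right)} = - h$ ($u{\left(g,h \right)} = 6 - \left(\left(-3\right) \left(-2\right) + h\right) = 6 - \left(6 + h\right) = - h$)
$T{\left(L,I \right)} = 5 + I$
$v{\left(C \right)} = -2$ ($v{\left(C \right)} = -2 + 0 = -2$)
$T{\left(58,r \right)} + v{\left(u{\left(1,9 \right)} \right)} = \left(5 - 66\right) - 2 = -61 - 2 = -63$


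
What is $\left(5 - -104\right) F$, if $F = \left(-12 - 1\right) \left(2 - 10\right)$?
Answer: $11336$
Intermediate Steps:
$F = 104$ ($F = \left(-13\right) \left(-8\right) = 104$)
$\left(5 - -104\right) F = \left(5 - -104\right) 104 = \left(5 + 104\right) 104 = 109 \cdot 104 = 11336$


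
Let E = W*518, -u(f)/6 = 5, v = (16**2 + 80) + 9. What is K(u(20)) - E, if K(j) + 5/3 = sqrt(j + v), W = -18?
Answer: 27967/3 + 3*sqrt(35) ≈ 9340.1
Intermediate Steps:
v = 345 (v = (256 + 80) + 9 = 336 + 9 = 345)
u(f) = -30 (u(f) = -6*5 = -30)
E = -9324 (E = -18*518 = -9324)
K(j) = -5/3 + sqrt(345 + j) (K(j) = -5/3 + sqrt(j + 345) = -5/3 + sqrt(345 + j))
K(u(20)) - E = (-5/3 + sqrt(345 - 30)) - 1*(-9324) = (-5/3 + sqrt(315)) + 9324 = (-5/3 + 3*sqrt(35)) + 9324 = 27967/3 + 3*sqrt(35)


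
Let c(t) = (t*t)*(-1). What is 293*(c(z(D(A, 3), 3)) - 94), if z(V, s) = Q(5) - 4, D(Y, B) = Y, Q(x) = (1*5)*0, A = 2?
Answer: -32230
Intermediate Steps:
Q(x) = 0 (Q(x) = 5*0 = 0)
z(V, s) = -4 (z(V, s) = 0 - 4 = -4)
c(t) = -t**2 (c(t) = t**2*(-1) = -t**2)
293*(c(z(D(A, 3), 3)) - 94) = 293*(-1*(-4)**2 - 94) = 293*(-1*16 - 94) = 293*(-16 - 94) = 293*(-110) = -32230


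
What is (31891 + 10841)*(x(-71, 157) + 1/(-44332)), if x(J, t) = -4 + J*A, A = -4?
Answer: 132607640997/11083 ≈ 1.1965e+7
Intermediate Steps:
x(J, t) = -4 - 4*J (x(J, t) = -4 + J*(-4) = -4 - 4*J)
(31891 + 10841)*(x(-71, 157) + 1/(-44332)) = (31891 + 10841)*((-4 - 4*(-71)) + 1/(-44332)) = 42732*((-4 + 284) - 1/44332) = 42732*(280 - 1/44332) = 42732*(12412959/44332) = 132607640997/11083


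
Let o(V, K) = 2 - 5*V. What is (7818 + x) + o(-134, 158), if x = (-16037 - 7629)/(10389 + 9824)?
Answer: 171584704/20213 ≈ 8488.8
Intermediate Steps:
x = -23666/20213 ≈ -1.1708
(7818 + x) + o(-134, 158) = (7818 - 23666/20213) + (2 - 5*(-134)) = 158001568/20213 + (2 + 670) = 158001568/20213 + 672 = 171584704/20213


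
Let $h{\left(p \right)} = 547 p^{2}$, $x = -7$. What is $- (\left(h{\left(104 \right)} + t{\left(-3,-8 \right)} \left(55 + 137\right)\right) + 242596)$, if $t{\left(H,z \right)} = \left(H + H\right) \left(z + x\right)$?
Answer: $-6176228$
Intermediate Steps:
$t{\left(H,z \right)} = 2 H \left(-7 + z\right)$ ($t{\left(H,z \right)} = \left(H + H\right) \left(z - 7\right) = 2 H \left(-7 + z\right)$)
$- (\left(h{\left(104 \right)} + t{\left(-3,-8 \right)} \left(55 + 137\right)\right) + 242596) = - (\left(547 \cdot 104^{2} + 2 \left(-3\right) \left(-7 - 8\right) \left(55 + 137\right)\right) + 242596) = - (\left(547 \cdot 10816 + 2 \left(-3\right) \left(-15\right) 192\right) + 242596) = - (\left(5916352 + 90 \cdot 192\right) + 242596) = - (\left(5916352 + 17280\right) + 242596) = - (5933632 + 242596) = \left(-1\right) 6176228 = -6176228$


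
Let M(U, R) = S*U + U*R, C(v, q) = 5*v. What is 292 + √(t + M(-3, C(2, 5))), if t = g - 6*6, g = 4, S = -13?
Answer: 292 + I*√23 ≈ 292.0 + 4.7958*I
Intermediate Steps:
M(U, R) = -13*U + R*U (M(U, R) = -13*U + U*R = -13*U + R*U)
t = -32 (t = 4 - 6*6 = 4 - 36 = -32)
292 + √(t + M(-3, C(2, 5))) = 292 + √(-32 - 3*(-13 + 5*2)) = 292 + √(-32 - 3*(-13 + 10)) = 292 + √(-32 - 3*(-3)) = 292 + √(-32 + 9) = 292 + √(-23) = 292 + I*√23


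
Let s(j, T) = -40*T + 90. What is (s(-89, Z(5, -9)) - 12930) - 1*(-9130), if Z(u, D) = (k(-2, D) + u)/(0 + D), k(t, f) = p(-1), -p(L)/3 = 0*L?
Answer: -33190/9 ≈ -3687.8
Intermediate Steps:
p(L) = 0 (p(L) = -0*L = -3*0 = 0)
k(t, f) = 0
Z(u, D) = u/D (Z(u, D) = (0 + u)/(0 + D) = u/D)
s(j, T) = 90 - 40*T
(s(-89, Z(5, -9)) - 12930) - 1*(-9130) = ((90 - 200/(-9)) - 12930) - 1*(-9130) = ((90 - 200*(-1)/9) - 12930) + 9130 = ((90 - 40*(-5/9)) - 12930) + 9130 = ((90 + 200/9) - 12930) + 9130 = (1010/9 - 12930) + 9130 = -115360/9 + 9130 = -33190/9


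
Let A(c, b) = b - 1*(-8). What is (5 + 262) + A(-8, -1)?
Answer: 274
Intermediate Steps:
A(c, b) = 8 + b (A(c, b) = b + 8 = 8 + b)
(5 + 262) + A(-8, -1) = (5 + 262) + (8 - 1) = 267 + 7 = 274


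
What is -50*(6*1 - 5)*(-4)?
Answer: 200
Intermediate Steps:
-50*(6*1 - 5)*(-4) = -50*(6 - 5)*(-4) = -50*(-4) = 200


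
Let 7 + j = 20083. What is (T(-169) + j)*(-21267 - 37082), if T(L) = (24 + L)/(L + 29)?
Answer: -32801298793/28 ≈ -1.1715e+9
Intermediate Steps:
j = 20076 (j = -7 + 20083 = 20076)
T(L) = (24 + L)/(29 + L)
(T(-169) + j)*(-21267 - 37082) = ((24 - 169)/(29 - 169) + 20076)*(-21267 - 37082) = (-145/(-140) + 20076)*(-58349) = (-1/140*(-145) + 20076)*(-58349) = (29/28 + 20076)*(-58349) = (562157/28)*(-58349) = -32801298793/28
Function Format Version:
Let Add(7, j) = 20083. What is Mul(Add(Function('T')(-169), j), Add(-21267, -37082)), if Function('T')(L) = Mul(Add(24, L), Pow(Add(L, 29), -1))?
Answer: Rational(-32801298793, 28) ≈ -1.1715e+9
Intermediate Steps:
j = 20076 (j = Add(-7, 20083) = 20076)
Function('T')(L) = Mul(Pow(Add(29, L), -1), Add(24, L)) (Function('T')(L) = Mul(Add(24, L), Pow(Add(29, L), -1)) = Mul(Pow(Add(29, L), -1), Add(24, L)))
Mul(Add(Function('T')(-169), j), Add(-21267, -37082)) = Mul(Add(Mul(Pow(Add(29, -169), -1), Add(24, -169)), 20076), Add(-21267, -37082)) = Mul(Add(Mul(Pow(-140, -1), -145), 20076), -58349) = Mul(Add(Mul(Rational(-1, 140), -145), 20076), -58349) = Mul(Add(Rational(29, 28), 20076), -58349) = Mul(Rational(562157, 28), -58349) = Rational(-32801298793, 28)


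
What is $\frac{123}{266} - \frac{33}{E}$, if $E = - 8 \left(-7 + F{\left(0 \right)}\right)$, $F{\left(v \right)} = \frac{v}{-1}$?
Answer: $- \frac{135}{1064} \approx -0.12688$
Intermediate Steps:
$F{\left(v \right)} = - v$ ($F{\left(v \right)} = v \left(-1\right) = - v$)
$E = 56$ ($E = - 8 \left(-7 - 0\right) = - 8 \left(-7 + 0\right) = \left(-8\right) \left(-7\right) = 56$)
$\frac{123}{266} - \frac{33}{E} = \frac{123}{266} - \frac{33}{56} = - \frac{135}{1064}$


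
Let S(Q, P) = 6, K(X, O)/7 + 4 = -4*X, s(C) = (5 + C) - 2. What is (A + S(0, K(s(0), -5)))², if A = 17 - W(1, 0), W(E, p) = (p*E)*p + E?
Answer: 484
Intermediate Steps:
s(C) = 3 + C
W(E, p) = E + E*p² (W(E, p) = (E*p)*p + E = E*p² + E = E + E*p²)
K(X, O) = -28 - 28*X (K(X, O) = -28 + 7*(-4*X) = -28 - 28*X)
A = 16 (A = 17 - (1 + 0²) = 17 - (1 + 0) = 17 - 1 = 16)
(A + S(0, K(s(0), -5)))² = (16 + 6)² = 22² = 484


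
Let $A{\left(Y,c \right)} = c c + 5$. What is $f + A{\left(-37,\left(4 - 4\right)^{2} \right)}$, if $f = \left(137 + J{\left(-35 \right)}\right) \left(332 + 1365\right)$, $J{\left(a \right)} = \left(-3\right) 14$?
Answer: $161220$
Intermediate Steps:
$A{\left(Y,c \right)} = 5 + c^{2}$ ($A{\left(Y,c \right)} = c^{2} + 5 = 5 + c^{2}$)
$J{\left(a \right)} = -42$
$f = 161215$ ($f = \left(137 - 42\right) \left(332 + 1365\right) = 95 \cdot 1697 = 161215$)
$f + A{\left(-37,\left(4 - 4\right)^{2} \right)} = 161215 + \left(5 + \left(\left(4 - 4\right)^{2}\right)^{2}\right) = 161215 + \left(5 + \left(0^{2}\right)^{2}\right) = 161215 + \left(5 + 0^{2}\right) = 161215 + \left(5 + 0\right) = 161215 + 5 = 161220$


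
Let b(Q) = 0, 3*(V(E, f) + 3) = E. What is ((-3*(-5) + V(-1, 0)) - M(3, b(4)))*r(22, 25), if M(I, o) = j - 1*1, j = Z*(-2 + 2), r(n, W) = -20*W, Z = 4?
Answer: -19000/3 ≈ -6333.3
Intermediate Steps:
V(E, f) = -3 + E/3
j = 0 (j = 4*(-2 + 2) = 4*0 = 0)
M(I, o) = -1 (M(I, o) = 0 - 1*1 = 0 - 1 = -1)
((-3*(-5) + V(-1, 0)) - M(3, b(4)))*r(22, 25) = ((-3*(-5) + (-3 + (1/3)*(-1))) - 1*(-1))*(-20*25) = ((15 + (-3 - 1/3)) + 1)*(-500) = ((15 - 10/3) + 1)*(-500) = (35/3 + 1)*(-500) = (38/3)*(-500) = -19000/3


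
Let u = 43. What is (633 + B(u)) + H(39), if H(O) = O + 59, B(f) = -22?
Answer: 709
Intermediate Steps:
H(O) = 59 + O
(633 + B(u)) + H(39) = (633 - 22) + (59 + 39) = 611 + 98 = 709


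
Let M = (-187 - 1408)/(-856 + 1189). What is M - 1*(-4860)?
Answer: 1616785/333 ≈ 4855.2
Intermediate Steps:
M = -1595/333 ≈ -4.7898
M - 1*(-4860) = -1595/333 - 1*(-4860) = -1595/333 + 4860 = 1616785/333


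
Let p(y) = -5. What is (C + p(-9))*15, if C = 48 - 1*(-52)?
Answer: 1425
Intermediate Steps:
C = 100 (C = 48 + 52 = 100)
(C + p(-9))*15 = (100 - 5)*15 = 95*15 = 1425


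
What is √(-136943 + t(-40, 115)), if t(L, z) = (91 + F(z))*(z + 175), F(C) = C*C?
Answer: √3724697 ≈ 1929.9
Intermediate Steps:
F(C) = C²
t(L, z) = (91 + z²)*(175 + z) (t(L, z) = (91 + z²)*(z + 175) = (91 + z²)*(175 + z))
√(-136943 + t(-40, 115)) = √(-136943 + (15925 + 115³ + 91*115 + 175*115²)) = √(-136943 + (15925 + 1520875 + 10465 + 175*13225)) = √(-136943 + (15925 + 1520875 + 10465 + 2314375)) = √(-136943 + 3861640) = √3724697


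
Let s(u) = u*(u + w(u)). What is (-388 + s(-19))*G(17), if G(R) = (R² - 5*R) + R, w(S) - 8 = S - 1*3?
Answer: 52819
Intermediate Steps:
w(S) = 5 + S (w(S) = 8 + (S - 1*3) = 8 + (S - 3) = 8 + (-3 + S) = 5 + S)
G(R) = R² - 4*R
s(u) = u*(5 + 2*u) (s(u) = u*(u + (5 + u)) = u*(5 + 2*u))
(-388 + s(-19))*G(17) = (-388 - 19*(5 + 2*(-19)))*(17*(-4 + 17)) = (-388 - 19*(5 - 38))*(17*13) = (-388 - 19*(-33))*221 = (-388 + 627)*221 = 239*221 = 52819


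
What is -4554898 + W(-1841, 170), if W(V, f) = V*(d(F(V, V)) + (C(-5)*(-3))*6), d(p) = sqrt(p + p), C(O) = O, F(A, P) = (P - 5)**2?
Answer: -4720588 - 3398486*sqrt(2) ≈ -9.5268e+6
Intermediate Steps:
F(A, P) = (-5 + P)**2
d(p) = sqrt(2)*sqrt(p) (d(p) = sqrt(2*p) = sqrt(2)*sqrt(p))
W(V, f) = V*(90 + sqrt(2)*sqrt((-5 + V)**2)) (W(V, f) = V*(sqrt(2)*sqrt((-5 + V)**2) - 5*(-3)*6) = V*(sqrt(2)*sqrt((-5 + V)**2) + 15*6) = V*(sqrt(2)*sqrt((-5 + V)**2) + 90) = V*(90 + sqrt(2)*sqrt((-5 + V)**2)))
-4554898 + W(-1841, 170) = -4554898 - 1841*(90 + sqrt(2)*sqrt((-5 - 1841)**2)) = -4554898 - 1841*(90 + sqrt(2)*sqrt((-1846)**2)) = -4554898 - 1841*(90 + sqrt(2)*sqrt(3407716)) = -4554898 - 1841*(90 + sqrt(2)*1846) = -4554898 - 1841*(90 + 1846*sqrt(2)) = -4554898 + (-165690 - 3398486*sqrt(2)) = -4720588 - 3398486*sqrt(2)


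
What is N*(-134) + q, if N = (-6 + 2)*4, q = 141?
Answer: 2285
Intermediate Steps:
N = -16 (N = -4*4 = -16)
N*(-134) + q = -16*(-134) + 141 = 2144 + 141 = 2285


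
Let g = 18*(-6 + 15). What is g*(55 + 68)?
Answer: 19926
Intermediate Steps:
g = 162 (g = 18*9 = 162)
g*(55 + 68) = 162*(55 + 68) = 162*123 = 19926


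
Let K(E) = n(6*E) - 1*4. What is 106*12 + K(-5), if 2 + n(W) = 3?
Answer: 1269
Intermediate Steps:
n(W) = 1 (n(W) = -2 + 3 = 1)
K(E) = -3 (K(E) = 1 - 1*4 = 1 - 4 = -3)
106*12 + K(-5) = 106*12 - 3 = 1272 - 3 = 1269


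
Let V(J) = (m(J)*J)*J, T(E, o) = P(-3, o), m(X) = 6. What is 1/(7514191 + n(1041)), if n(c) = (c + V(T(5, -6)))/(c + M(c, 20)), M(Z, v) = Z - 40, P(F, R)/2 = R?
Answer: 2042/15343979927 ≈ 1.3308e-7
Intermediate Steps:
P(F, R) = 2*R
M(Z, v) = -40 + Z
T(E, o) = 2*o
V(J) = 6*J² (V(J) = (6*J)*J = 6*J²)
n(c) = (864 + c)/(-40 + 2*c) (n(c) = (c + 6*(2*(-6))²)/(c + (-40 + c)) = (c + 6*(-12)²)/(-40 + 2*c) = (c + 6*144)/(-40 + 2*c) = (c + 864)/(-40 + 2*c) = (864 + c)/(-40 + 2*c))
1/(7514191 + n(1041)) = 1/(7514191 + (864 + 1041)/(2*(-20 + 1041))) = 1/(7514191 + (½)*1905/1021) = 1/(7514191 + (½)*(1/1021)*1905) = 1/(7514191 + 1905/2042) = 1/(15343979927/2042) = 2042/15343979927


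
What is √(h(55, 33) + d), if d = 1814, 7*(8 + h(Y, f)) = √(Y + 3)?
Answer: √(88494 + 7*√58)/7 ≈ 42.510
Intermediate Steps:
h(Y, f) = -8 + √(3 + Y)/7 (h(Y, f) = -8 + √(Y + 3)/7 = -8 + √(3 + Y)/7)
√(h(55, 33) + d) = √((-8 + √(3 + 55)/7) + 1814) = √((-8 + √58/7) + 1814) = √(1806 + √58/7)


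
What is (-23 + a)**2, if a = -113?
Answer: 18496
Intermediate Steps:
(-23 + a)**2 = (-23 - 113)**2 = (-136)**2 = 18496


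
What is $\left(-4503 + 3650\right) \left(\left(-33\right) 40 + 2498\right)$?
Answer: $-1004834$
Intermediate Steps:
$\left(-4503 + 3650\right) \left(\left(-33\right) 40 + 2498\right) = - 853 \left(-1320 + 2498\right) = \left(-853\right) 1178 = -1004834$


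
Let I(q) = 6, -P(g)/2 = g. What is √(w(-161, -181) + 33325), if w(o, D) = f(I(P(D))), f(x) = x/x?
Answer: √33326 ≈ 182.55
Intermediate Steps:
P(g) = -2*g
f(x) = 1
w(o, D) = 1
√(w(-161, -181) + 33325) = √(1 + 33325) = √33326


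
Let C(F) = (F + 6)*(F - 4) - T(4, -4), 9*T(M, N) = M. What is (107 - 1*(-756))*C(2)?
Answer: -127724/9 ≈ -14192.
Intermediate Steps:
T(M, N) = M/9
C(F) = -4/9 + (-4 + F)*(6 + F) (C(F) = (F + 6)*(F - 4) - 4/9 = (6 + F)*(-4 + F) - 1*4/9 = (-4 + F)*(6 + F) - 4/9 = -4/9 + (-4 + F)*(6 + F))
(107 - 1*(-756))*C(2) = (107 - 1*(-756))*(-220/9 + 2² + 2*2) = (107 + 756)*(-220/9 + 4 + 4) = 863*(-148/9) = -127724/9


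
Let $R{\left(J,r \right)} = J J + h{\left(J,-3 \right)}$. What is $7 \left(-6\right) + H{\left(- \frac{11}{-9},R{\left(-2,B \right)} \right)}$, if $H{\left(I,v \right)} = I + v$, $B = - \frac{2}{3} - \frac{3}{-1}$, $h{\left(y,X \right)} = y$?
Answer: $- \frac{349}{9} \approx -38.778$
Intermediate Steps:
$B = \frac{7}{3}$ ($B = \left(-2\right) \frac{1}{3} - -3 = - \frac{2}{3} + 3 = \frac{7}{3} \approx 2.3333$)
$R{\left(J,r \right)} = J + J^{2}$ ($R{\left(J,r \right)} = J J + J = J^{2} + J = J + J^{2}$)
$7 \left(-6\right) + H{\left(- \frac{11}{-9},R{\left(-2,B \right)} \right)} = 7 \left(-6\right) - \left(- \frac{11}{9} + 2 \left(1 - 2\right)\right) = -42 - - \frac{29}{9} = -42 + \left(\frac{11}{9} + 2\right) = -42 + \frac{29}{9} = - \frac{349}{9}$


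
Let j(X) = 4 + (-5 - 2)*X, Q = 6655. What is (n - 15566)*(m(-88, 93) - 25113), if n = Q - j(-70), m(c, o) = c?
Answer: 237015405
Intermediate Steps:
j(X) = 4 - 7*X
n = 6161 (n = 6655 - (4 - 7*(-70)) = 6655 - (4 + 490) = 6655 - 1*494 = 6655 - 494 = 6161)
(n - 15566)*(m(-88, 93) - 25113) = (6161 - 15566)*(-88 - 25113) = -9405*(-25201) = 237015405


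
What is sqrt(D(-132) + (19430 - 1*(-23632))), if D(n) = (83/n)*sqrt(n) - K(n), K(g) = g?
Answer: sqrt(188153064 - 5478*I*sqrt(33))/66 ≈ 207.83 - 0.01738*I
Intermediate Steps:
D(n) = -n + 83/sqrt(n) (D(n) = (83/n)*sqrt(n) - n = 83/sqrt(n) - n = -n + 83/sqrt(n))
sqrt(D(-132) + (19430 - 1*(-23632))) = sqrt((-1*(-132) + 83/sqrt(-132)) + (19430 - 1*(-23632))) = sqrt((132 + 83*(-I*sqrt(33)/66)) + (19430 + 23632)) = sqrt((132 - 83*I*sqrt(33)/66) + 43062) = sqrt(43194 - 83*I*sqrt(33)/66)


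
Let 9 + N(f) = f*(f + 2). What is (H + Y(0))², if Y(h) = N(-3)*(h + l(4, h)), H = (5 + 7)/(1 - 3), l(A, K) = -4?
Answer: 324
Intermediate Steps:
N(f) = -9 + f*(2 + f) (N(f) = -9 + f*(f + 2) = -9 + f*(2 + f))
H = -6 (H = 12/(-2) = 12*(-½) = -6)
Y(h) = 24 - 6*h (Y(h) = (-9 + (-3)² + 2*(-3))*(h - 4) = (-9 + 9 - 6)*(-4 + h) = -6*(-4 + h) = 24 - 6*h)
(H + Y(0))² = (-6 + (24 - 6*0))² = (-6 + (24 + 0))² = (-6 + 24)² = 18² = 324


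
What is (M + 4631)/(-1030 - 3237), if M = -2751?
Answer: -1880/4267 ≈ -0.44059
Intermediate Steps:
(M + 4631)/(-1030 - 3237) = (-2751 + 4631)/(-1030 - 3237) = 1880/(-4267) = 1880*(-1/4267) = -1880/4267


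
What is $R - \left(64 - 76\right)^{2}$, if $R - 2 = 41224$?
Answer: $41082$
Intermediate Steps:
$R = 41226$ ($R = 2 + 41224 = 41226$)
$R - \left(64 - 76\right)^{2} = 41226 - \left(64 - 76\right)^{2} = 41226 - \left(-12\right)^{2} = 41226 - 144 = 41082$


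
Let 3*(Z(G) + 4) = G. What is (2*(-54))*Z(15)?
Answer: -108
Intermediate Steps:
Z(G) = -4 + G/3
(2*(-54))*Z(15) = (2*(-54))*(-4 + (⅓)*15) = -108*(-4 + 5) = -108*1 = -108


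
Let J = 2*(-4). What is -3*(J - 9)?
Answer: 51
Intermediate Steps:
J = -8
-3*(J - 9) = -3*(-8 - 9) = -3*(-17) = 51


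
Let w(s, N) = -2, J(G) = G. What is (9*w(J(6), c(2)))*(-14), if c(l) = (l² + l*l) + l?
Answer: 252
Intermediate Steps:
c(l) = l + 2*l² (c(l) = (l² + l²) + l = 2*l² + l = l + 2*l²)
(9*w(J(6), c(2)))*(-14) = (9*(-2))*(-14) = -18*(-14) = 252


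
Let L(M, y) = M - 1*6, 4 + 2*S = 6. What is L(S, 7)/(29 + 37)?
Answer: -5/66 ≈ -0.075758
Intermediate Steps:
S = 1 (S = -2 + (1/2)*6 = -2 + 3 = 1)
L(M, y) = -6 + M (L(M, y) = M - 6 = -6 + M)
L(S, 7)/(29 + 37) = (-6 + 1)/(29 + 37) = -5/66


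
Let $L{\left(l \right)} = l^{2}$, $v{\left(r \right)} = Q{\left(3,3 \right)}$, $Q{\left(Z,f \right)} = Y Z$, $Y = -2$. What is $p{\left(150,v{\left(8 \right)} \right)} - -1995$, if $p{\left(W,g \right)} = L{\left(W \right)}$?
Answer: $24495$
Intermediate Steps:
$Q{\left(Z,f \right)} = - 2 Z$
$v{\left(r \right)} = -6$ ($v{\left(r \right)} = \left(-2\right) 3 = -6$)
$p{\left(W,g \right)} = W^{2}$
$p{\left(150,v{\left(8 \right)} \right)} - -1995 = 150^{2} - -1995 = 22500 + 1995 = 24495$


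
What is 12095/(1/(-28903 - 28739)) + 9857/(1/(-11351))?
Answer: -809066797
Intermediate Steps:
12095/(1/(-28903 - 28739)) + 9857/(1/(-11351)) = 12095/(1/(-57642)) + 9857/(-1/11351) = 12095/(-1/57642) + 9857*(-11351) = 12095*(-57642) - 111886807 = -697179990 - 111886807 = -809066797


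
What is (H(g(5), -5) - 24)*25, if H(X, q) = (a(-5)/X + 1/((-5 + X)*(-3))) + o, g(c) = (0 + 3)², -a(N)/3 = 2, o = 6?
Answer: -1875/4 ≈ -468.75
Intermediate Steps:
a(N) = -6 (a(N) = -3*2 = -6)
g(c) = 9 (g(c) = 3² = 9)
H(X, q) = 6 - 6/X - 1/(3*(-5 + X)) (H(X, q) = (-6/X + 1/((-5 + X)*(-3))) + 6 = (-6/X - ⅓/(-5 + X)) + 6 = (-6/X - 1/(3*(-5 + X))) + 6 = 6 - 6/X - 1/(3*(-5 + X)))
(H(g(5), -5) - 24)*25 = ((⅓)*(90 - 109*9 + 18*9²)/(9*(-5 + 9)) - 24)*25 = ((⅓)*(⅑)*(90 - 981 + 18*81)/4 - 24)*25 = ((⅓)*(⅑)*(¼)*(90 - 981 + 1458) - 24)*25 = ((⅓)*(⅑)*(¼)*567 - 24)*25 = (21/4 - 24)*25 = -75/4*25 = -1875/4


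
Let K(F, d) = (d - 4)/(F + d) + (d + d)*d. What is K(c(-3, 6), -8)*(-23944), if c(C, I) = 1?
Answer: -21741152/7 ≈ -3.1059e+6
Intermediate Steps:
K(F, d) = 2*d² + (-4 + d)/(F + d) (K(F, d) = (-4 + d)/(F + d) + (2*d)*d = (-4 + d)/(F + d) + 2*d² = 2*d² + (-4 + d)/(F + d))
K(c(-3, 6), -8)*(-23944) = ((-4 - 8 + 2*(-8)³ + 2*1*(-8)²)/(1 - 8))*(-23944) = ((-4 - 8 + 2*(-512) + 2*1*64)/(-7))*(-23944) = -(-4 - 8 - 1024 + 128)/7*(-23944) = -⅐*(-908)*(-23944) = (908/7)*(-23944) = -21741152/7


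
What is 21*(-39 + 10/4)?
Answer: -1533/2 ≈ -766.50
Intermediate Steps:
21*(-39 + 10/4) = 21*(-39 + 10*(¼)) = 21*(-39 + 5/2) = 21*(-73/2) = -1533/2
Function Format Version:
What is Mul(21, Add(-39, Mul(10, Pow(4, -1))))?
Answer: Rational(-1533, 2) ≈ -766.50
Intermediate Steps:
Mul(21, Add(-39, Mul(10, Pow(4, -1)))) = Mul(21, Add(-39, Mul(10, Rational(1, 4)))) = Mul(21, Add(-39, Rational(5, 2))) = Mul(21, Rational(-73, 2)) = Rational(-1533, 2)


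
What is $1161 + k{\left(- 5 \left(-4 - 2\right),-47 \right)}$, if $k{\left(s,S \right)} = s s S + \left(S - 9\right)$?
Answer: $-41195$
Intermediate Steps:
$k{\left(s,S \right)} = -9 + S + S s^{2}$ ($k{\left(s,S \right)} = s^{2} S + \left(-9 + S\right) = S s^{2} + \left(-9 + S\right) = -9 + S + S s^{2}$)
$1161 + k{\left(- 5 \left(-4 - 2\right),-47 \right)} = 1161 - \left(56 + 47 \cdot 25 \left(-4 - 2\right)^{2}\right) = 1161 - \left(56 + 42300\right) = 1161 - 42356 = -41195$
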